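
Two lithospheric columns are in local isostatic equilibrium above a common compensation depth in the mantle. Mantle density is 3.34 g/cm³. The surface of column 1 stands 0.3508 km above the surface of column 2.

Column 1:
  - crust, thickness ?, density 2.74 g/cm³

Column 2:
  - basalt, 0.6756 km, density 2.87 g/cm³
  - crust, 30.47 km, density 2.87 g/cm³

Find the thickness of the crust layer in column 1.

Take the compensation level at the base of the deeper column (depth z_c below the surface of column 1) and equate Σ ρ_i t_i down to z_c; mantle fills any gap and the z_c terms cancel.
Column 1: x×2.74 + (z_c − 0 − x)×3.34
Column 2: 0.3508×0 + 0.6756×2.87 + 30.47×2.87 + (z_c − 0.3508 − 31.1456)×3.34
The z_c×3.34 term appears on both sides and cancels. Collect the known terms of each column as K = Σ(ρt)_known − 3.34 × (depth of known layers): K_1 = 0 − 3.34×0 = 0; K_2 = 89.387872 − 3.34×(0.3508 + 31.1456) = −15.810104.
Balance: K_1 − x×(3.34 − 2.74) = K_2, so x = (K_1 − K_2)/(3.34 − 2.74) = 15.8101/0.6 = 26.4 km.

26.4 km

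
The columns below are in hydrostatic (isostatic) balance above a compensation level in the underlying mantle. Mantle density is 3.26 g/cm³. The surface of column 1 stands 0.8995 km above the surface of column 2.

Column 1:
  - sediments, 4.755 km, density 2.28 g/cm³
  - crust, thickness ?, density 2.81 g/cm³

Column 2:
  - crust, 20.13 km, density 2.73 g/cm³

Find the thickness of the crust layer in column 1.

Take the compensation level at the base of the deeper column (depth z_c below the surface of column 1) and equate Σ ρ_i t_i down to z_c; mantle fills any gap and the z_c terms cancel.
Column 1: 4.755×2.28 + x×2.81 + (z_c − 4.755 − x)×3.26
Column 2: 0.8995×0 + 20.13×2.73 + (z_c − 0.8995 − 20.13)×3.26
The z_c×3.26 term appears on both sides and cancels. Collect the known terms of each column as K = Σ(ρt)_known − 3.26 × (depth of known layers): K_1 = 10.8414 − 3.26×4.755 = −4.6599; K_2 = 54.9549 − 3.26×(0.8995 + 20.13) = −13.60127.
Balance: K_1 − x×(3.26 − 2.81) = K_2, so x = (K_1 − K_2)/(3.26 − 2.81) = 8.94137/0.45 = 19.9 km.

19.9 km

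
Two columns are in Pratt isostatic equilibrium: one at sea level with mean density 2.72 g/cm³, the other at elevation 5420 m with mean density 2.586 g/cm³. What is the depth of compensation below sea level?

ρ_ref D = ρ (D + h) → D (ρ_ref − ρ) = ρ h.
D = ρ h/(ρ_ref − ρ) = 2.586 × 5420 m/(2.72 − 2.586) = 105000 m.

105000 m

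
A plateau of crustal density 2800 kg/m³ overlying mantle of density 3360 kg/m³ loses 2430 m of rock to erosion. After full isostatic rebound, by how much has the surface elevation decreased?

405 m

Rebound u = e ρ_c/ρ_m = 2430 m × 2800/3360 = 2025 m.
Net surface drop = e − u = 2430 m − 2025 m = e (ρ_m − ρ_c)/ρ_m = 405 m.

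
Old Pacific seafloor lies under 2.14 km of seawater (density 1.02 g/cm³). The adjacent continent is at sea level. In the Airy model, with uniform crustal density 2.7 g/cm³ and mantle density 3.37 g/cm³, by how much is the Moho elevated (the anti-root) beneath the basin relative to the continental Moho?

By Archimedes' principle applied to the lithosphere: replacing crust with seawater at the top is compensated by replacing crust with mantle at the base: d (ρ_c − ρ_w) = a (ρ_m − ρ_c).
a = d (ρ_c − ρ_w)/(ρ_m − ρ_c) = 2.14 km × 1.68/0.67 = 5.37 km.

5.37 km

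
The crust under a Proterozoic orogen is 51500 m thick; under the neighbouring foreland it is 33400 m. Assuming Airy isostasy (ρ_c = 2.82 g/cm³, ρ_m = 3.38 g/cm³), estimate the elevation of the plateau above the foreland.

3000 m

Excess crust Δ = 51500 m − 33400 m = 18100 m, split between elevation h and root r with h + r = Δ.
Airy balance ρ_c h = (ρ_m − ρ_c) r gives r = h ρ_c/(ρ_m − ρ_c), so h (1 + ρ_c/(ρ_m − ρ_c)) = Δ, i.e. h = Δ (ρ_m − ρ_c)/ρ_m.
h = 18100 m × 0.56/3.38 = 3000 m.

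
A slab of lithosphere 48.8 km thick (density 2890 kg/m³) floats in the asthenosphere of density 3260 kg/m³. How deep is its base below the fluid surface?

43.3 km

Draft d = t ρ_obj/ρ_fluid = 48.8 km × 2890/3260 = 43.3 km.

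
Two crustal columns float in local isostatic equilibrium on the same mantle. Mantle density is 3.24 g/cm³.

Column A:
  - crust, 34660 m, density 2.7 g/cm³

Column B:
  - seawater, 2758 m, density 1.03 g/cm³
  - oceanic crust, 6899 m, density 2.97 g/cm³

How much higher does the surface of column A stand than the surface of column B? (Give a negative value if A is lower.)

For any compensation level in the mantle, the mantle terms cancel and isostasy reduces to e = (Σt_A − Σt_B) − (Σ(ρt)_A − Σ(ρt)_B) / ρ_m.
Σt_A = 34660 m; Σt_B = 9657 m; Σ(ρt)_A = 93582; Σ(ρt)_B = 23330.77 (in m·g/cm³).
e = (34660 − 9657) − (93582 − 23330.77) / 3.24 = 3320 m.

3320 m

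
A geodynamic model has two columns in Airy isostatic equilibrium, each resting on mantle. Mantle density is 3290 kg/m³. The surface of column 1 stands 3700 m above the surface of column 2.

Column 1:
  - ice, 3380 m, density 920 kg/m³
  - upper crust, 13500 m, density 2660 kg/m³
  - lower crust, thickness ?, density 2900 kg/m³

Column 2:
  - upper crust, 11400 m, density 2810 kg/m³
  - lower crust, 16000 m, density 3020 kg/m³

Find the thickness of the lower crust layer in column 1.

14000 m

Take the compensation level at the base of the deeper column (depth z_c below the surface of column 1) and equate Σ ρ_i t_i down to z_c; mantle fills any gap and the z_c terms cancel.
Column 1: 3380×920 + 13500×2660 + x×2900 + (z_c − 16880 − x)×3290
Column 2: 3700×0 + 11400×2810 + 16000×3020 + (z_c − 3700 − 27400)×3290
The z_c×3290 term appears on both sides and cancels. Collect the known terms of each column as K = Σ(ρt)_known − 3290 × (depth of known layers): K_1 = 39019600 − 3290×16880 = −16515600; K_2 = 80354000 − 3290×(3700 + 27400) = −21965000.
Balance: K_1 − x×(3290 − 2900) = K_2, so x = (K_1 − K_2)/(3290 − 2900) = 5449400/390 = 14000 m.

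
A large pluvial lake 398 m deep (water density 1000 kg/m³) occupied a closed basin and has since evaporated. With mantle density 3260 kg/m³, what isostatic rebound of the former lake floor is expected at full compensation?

122 m

u = d ρ_w/ρ_m = 398 m × 1000/3260 = 122 m.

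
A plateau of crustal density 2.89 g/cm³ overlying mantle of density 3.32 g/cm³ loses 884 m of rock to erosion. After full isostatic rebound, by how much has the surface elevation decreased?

114 m

Rebound u = e ρ_c/ρ_m = 884 m × 2.89/3.32 = 769.5 m.
Net surface drop = e − u = 884 m − 769.5 m = e (ρ_m − ρ_c)/ρ_m = 114 m.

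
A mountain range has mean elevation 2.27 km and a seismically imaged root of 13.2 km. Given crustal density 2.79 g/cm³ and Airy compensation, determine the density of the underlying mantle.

3.27 g/cm³

Airy balance: ρ_c h = (ρ_m − ρ_c) r → ρ_m = ρ_c (1 + h/r).
ρ_m = 2.79 × (1 + 2.27 km/13.2 km) = 3.27 g/cm³.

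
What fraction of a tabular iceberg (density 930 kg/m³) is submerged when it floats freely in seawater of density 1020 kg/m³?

0.912

Submerged fraction = ρ_obj/ρ_fluid = 930/1020 = 0.912.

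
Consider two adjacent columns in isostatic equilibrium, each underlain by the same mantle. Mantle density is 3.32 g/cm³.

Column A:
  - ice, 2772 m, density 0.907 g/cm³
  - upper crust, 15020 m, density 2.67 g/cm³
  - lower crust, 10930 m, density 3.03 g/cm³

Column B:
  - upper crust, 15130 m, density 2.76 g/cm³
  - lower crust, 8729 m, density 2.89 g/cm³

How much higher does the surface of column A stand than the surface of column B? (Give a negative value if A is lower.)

2230 m

For any compensation level in the mantle, the mantle terms cancel and isostasy reduces to e = (Σt_A − Σt_B) − (Σ(ρt)_A − Σ(ρt)_B) / ρ_m.
Σt_A = 28722 m; Σt_B = 23859 m; Σ(ρt)_A = 75735.504; Σ(ρt)_B = 66985.61 (in m·g/cm³).
e = (28722 − 23859) − (75735.504 − 66985.61) / 3.32 = 2230 m.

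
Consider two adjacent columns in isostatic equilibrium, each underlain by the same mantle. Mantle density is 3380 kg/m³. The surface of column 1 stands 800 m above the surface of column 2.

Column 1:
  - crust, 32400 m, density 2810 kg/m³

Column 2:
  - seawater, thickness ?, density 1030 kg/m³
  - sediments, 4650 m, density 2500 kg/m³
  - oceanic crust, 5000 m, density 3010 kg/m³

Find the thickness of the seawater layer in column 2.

4180 m

Take the compensation level at the base of the deeper column (depth z_c below the surface of column 1) and equate Σ ρ_i t_i down to z_c; mantle fills any gap and the z_c terms cancel.
Column 1: 32400×2810 + (z_c − 32400)×3380
Column 2: 800×0 + x×1030 + 4650×2500 + 5000×3010 + (z_c − 800 − 9650 − x)×3380
The z_c×3380 term appears on both sides and cancels. Collect the known terms of each column as K = Σ(ρt)_known − 3380 × (depth of known layers): K_1 = 91044000 − 3380×32400 = −18468000; K_2 = 26675000 − 3380×(800 + 9650) = −8646000.
Balance: K_1 = K_2 − x×(3380 − 1030), so x = (K_2 − K_1)/(3380 − 1030) = 9822000/2350 = 4180 m.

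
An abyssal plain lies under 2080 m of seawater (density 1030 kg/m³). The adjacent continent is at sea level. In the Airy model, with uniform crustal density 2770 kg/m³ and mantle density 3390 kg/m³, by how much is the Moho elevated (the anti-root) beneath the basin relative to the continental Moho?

5840 m

For local isostatic compensation: replacing crust with seawater at the top is compensated by replacing crust with mantle at the base: d (ρ_c − ρ_w) = a (ρ_m − ρ_c).
a = d (ρ_c − ρ_w)/(ρ_m − ρ_c) = 2080 m × 1740/620 = 5840 m.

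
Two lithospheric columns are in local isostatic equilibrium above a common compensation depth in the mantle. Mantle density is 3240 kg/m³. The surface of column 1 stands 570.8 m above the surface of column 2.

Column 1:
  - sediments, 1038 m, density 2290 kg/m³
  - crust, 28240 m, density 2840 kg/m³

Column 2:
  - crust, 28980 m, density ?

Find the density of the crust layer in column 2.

2880 kg/m³

Take the compensation level at the base of the deeper column (depth z_c below the surface of column 1) and equate Σ ρ_i t_i down to z_c; mantle fills any gap and the z_c terms cancel.
Column 1: 1038×2290 + 28240×2840 + (z_c − 29278)×3240
Column 2: 570.8×0 + 28980×ρ + (z_c − 570.8 − 28980)×3240
The z_c×3240 term appears on both sides and cancels. Collect the known terms of each column as K = Σ(ρt)_known − 3240 × (depth of known layers): K_1 = 82578620 − 3240×29278 = −12282100; K_2 = 0 − 3240×(570.8 + 28980) = −95744592.
Balance: K_1 = K_2 + 28980×ρ, so ρ = (K_1 − K_2)/28980 = 83462500/28980 = 2880 kg/m³.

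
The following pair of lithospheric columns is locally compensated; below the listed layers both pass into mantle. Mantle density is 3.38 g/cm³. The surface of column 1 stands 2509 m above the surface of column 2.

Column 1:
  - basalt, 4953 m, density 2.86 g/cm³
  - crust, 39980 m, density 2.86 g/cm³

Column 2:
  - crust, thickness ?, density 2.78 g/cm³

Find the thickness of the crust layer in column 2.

24800 m

Take the compensation level at the base of the deeper column (depth z_c below the surface of column 1) and equate Σ ρ_i t_i down to z_c; mantle fills any gap and the z_c terms cancel.
Column 1: 4953×2.86 + 39980×2.86 + (z_c − 44933)×3.38
Column 2: 2509×0 + x×2.78 + (z_c − 2509 − 0 − x)×3.38
The z_c×3.38 term appears on both sides and cancels. Collect the known terms of each column as K = Σ(ρt)_known − 3.38 × (depth of known layers): K_1 = 128508.38 − 3.38×44933 = −23365.16; K_2 = 0 − 3.38×(2509 + 0) = −8480.42.
Balance: K_1 = K_2 − x×(3.38 − 2.78), so x = (K_2 − K_1)/(3.38 − 2.78) = 14884.7/0.6 = 24800 m.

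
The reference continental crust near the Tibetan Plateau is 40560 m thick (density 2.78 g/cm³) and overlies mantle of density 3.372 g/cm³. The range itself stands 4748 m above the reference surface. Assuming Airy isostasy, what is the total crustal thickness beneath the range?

Root depth r = h ρ_c / (ρ_m − ρ_c) = 4748 m × 2.78 / 0.592 = 22300 m.
Total thickness = T + h + r = 40560 m + 4748 m + 22300 m = 67600 m.

67600 m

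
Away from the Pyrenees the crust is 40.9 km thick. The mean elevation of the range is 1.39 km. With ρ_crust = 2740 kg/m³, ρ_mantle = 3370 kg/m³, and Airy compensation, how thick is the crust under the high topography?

48.3 km

Root depth r = h ρ_c / (ρ_m − ρ_c) = 1.39 km × 2740 / 630 = 6.045 km.
Total thickness = T + h + r = 40.9 km + 1.39 km + 6.045 km = 48.3 km.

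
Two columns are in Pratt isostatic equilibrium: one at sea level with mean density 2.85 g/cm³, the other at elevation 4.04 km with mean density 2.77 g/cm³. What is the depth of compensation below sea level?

ρ_ref D = ρ (D + h) → D (ρ_ref − ρ) = ρ h.
D = ρ h/(ρ_ref − ρ) = 2.77 × 4.04 km/(2.85 − 2.77) = 140 km.

140 km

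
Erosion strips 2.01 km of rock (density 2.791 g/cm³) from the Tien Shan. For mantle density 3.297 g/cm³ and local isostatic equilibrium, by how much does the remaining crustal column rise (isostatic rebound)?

1.7 km

Unloading: uplift u = e ρ_c/ρ_m = 2.01 km × 2.791/3.297 = 1.7 km.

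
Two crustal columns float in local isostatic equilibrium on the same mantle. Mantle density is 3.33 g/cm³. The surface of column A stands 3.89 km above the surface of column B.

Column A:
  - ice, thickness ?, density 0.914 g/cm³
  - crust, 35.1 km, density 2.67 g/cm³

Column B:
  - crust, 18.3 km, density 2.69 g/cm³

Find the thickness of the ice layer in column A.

0.621 km

Take the compensation level at the base of the deeper column (depth z_c below the surface of column A) and equate Σ ρ_i t_i down to z_c; mantle fills any gap and the z_c terms cancel.
Column A: x×0.914 + 35.1×2.67 + (z_c − 35.1 − x)×3.33
Column B: 3.89×0 + 18.3×2.69 + (z_c − 3.89 − 18.3)×3.33
The z_c×3.33 term appears on both sides and cancels. Collect the known terms of each column as K = Σ(ρt)_known − 3.33 × (depth of known layers): K_A = 93.717 − 3.33×35.1 = −23.166; K_B = 49.227 − 3.33×(3.89 + 18.3) = −24.6657.
Balance: K_A − x×(3.33 − 0.914) = K_B, so x = (K_A − K_B)/(3.33 − 0.914) = 1.4997/2.416 = 0.621 km.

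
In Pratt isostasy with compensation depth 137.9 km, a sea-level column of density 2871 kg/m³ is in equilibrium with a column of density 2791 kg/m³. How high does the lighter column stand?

ρ_ref D = ρ (D + h) → h = D (ρ_ref − ρ)/ρ.
h = 137.9 km × (2871 − 2791)/2791 = 3.95 km.

3.95 km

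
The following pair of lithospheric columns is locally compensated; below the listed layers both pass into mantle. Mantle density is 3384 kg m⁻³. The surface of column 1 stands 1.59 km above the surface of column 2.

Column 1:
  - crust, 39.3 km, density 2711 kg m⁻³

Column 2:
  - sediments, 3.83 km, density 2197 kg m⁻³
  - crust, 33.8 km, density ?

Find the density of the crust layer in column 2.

2900 kg m⁻³

Take the compensation level at the base of the deeper column (depth z_c below the surface of column 1) and equate Σ ρ_i t_i down to z_c; mantle fills any gap and the z_c terms cancel.
Column 1: 39.3×2711 + (z_c − 39.3)×3384
Column 2: 1.59×0 + 3.83×2197 + 33.8×ρ + (z_c − 1.59 − 37.63)×3384
The z_c×3384 term appears on both sides and cancels. Collect the known terms of each column as K = Σ(ρt)_known − 3384 × (depth of known layers): K_1 = 106542.3 − 3384×39.3 = −26448.9; K_2 = 8414.51 − 3384×(1.59 + 37.63) = −124305.97.
Balance: K_1 = K_2 + 33.8×ρ, so ρ = (K_1 − K_2)/33.8 = 97857.1/33.8 = 2900 kg m⁻³.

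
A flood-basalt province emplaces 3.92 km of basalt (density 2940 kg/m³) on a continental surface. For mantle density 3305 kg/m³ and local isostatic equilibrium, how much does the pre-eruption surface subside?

3.49 km

Subaerial loading: s = t ρ_load / ρ_m.
s = 3.92 km × 2940/3305 = 3.49 km.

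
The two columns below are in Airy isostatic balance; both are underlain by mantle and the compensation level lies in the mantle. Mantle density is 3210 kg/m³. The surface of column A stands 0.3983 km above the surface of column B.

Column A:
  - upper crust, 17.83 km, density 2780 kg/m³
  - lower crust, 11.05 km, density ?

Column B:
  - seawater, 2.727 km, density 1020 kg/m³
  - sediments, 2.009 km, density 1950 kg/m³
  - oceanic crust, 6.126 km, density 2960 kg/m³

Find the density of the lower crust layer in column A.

Take the compensation level at the base of the deeper column (depth z_c below the surface of column A) and equate Σ ρ_i t_i down to z_c; mantle fills any gap and the z_c terms cancel.
Column A: 17.83×2780 + 11.05×ρ + (z_c − 28.88)×3210
Column B: 0.3983×0 + 2.727×1020 + 2.009×1950 + 6.126×2960 + (z_c − 0.3983 − 10.862)×3210
The z_c×3210 term appears on both sides and cancels. Collect the known terms of each column as K = Σ(ρt)_known − 3210 × (depth of known layers): K_A = 49567.4 − 3210×28.88 = −43137.4; K_B = 24832.05 − 3210×(0.3983 + 10.862) = −11313.513.
Balance: K_A + 11.05×ρ = K_B, so ρ = (K_B − K_A)/11.05 = 31823.9/11.05 = 2880 kg/m³.

2880 kg/m³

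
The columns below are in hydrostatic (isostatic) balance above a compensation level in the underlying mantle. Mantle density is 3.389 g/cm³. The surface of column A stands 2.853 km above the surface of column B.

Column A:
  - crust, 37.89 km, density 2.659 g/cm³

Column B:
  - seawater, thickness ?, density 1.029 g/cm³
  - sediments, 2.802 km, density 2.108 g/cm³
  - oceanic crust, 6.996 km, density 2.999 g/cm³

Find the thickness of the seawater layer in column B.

4.95 km

Take the compensation level at the base of the deeper column (depth z_c below the surface of column A) and equate Σ ρ_i t_i down to z_c; mantle fills any gap and the z_c terms cancel.
Column A: 37.89×2.659 + (z_c − 37.89)×3.389
Column B: 2.853×0 + x×1.029 + 2.802×2.108 + 6.996×2.999 + (z_c − 2.853 − 9.798 − x)×3.389
The z_c×3.389 term appears on both sides and cancels. Collect the known terms of each column as K = Σ(ρt)_known − 3.389 × (depth of known layers): K_A = 100.74951 − 3.389×37.89 = −27.6597; K_B = 26.88762 − 3.389×(2.853 + 9.798) = −15.986619.
Balance: K_A = K_B − x×(3.389 − 1.029), so x = (K_B − K_A)/(3.389 − 1.029) = 11.6731/2.36 = 4.95 km.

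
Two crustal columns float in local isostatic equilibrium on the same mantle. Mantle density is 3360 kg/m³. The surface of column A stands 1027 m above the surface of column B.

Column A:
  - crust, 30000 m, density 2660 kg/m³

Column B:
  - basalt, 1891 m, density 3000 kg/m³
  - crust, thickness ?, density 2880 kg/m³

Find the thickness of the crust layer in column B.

Take the compensation level at the base of the deeper column (depth z_c below the surface of column A) and equate Σ ρ_i t_i down to z_c; mantle fills any gap and the z_c terms cancel.
Column A: 30000×2660 + (z_c − 30000)×3360
Column B: 1027×0 + 1891×3000 + x×2880 + (z_c − 1027 − 1891 − x)×3360
The z_c×3360 term appears on both sides and cancels. Collect the known terms of each column as K = Σ(ρt)_known − 3360 × (depth of known layers): K_A = 79800000 − 3360×30000 = −21000000; K_B = 5673000 − 3360×(1027 + 1891) = −4131480.
Balance: K_A = K_B − x×(3360 − 2880), so x = (K_B − K_A)/(3360 − 2880) = 16868500/480 = 35100 m.

35100 m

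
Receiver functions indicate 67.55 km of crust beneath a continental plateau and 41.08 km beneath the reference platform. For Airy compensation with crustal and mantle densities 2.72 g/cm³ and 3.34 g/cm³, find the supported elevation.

Excess crust Δ = 67.55 km − 41.08 km = 26.47 km, split between elevation h and root r with h + r = Δ.
Airy balance ρ_c h = (ρ_m − ρ_c) r gives r = h ρ_c/(ρ_m − ρ_c), so h (1 + ρ_c/(ρ_m − ρ_c)) = Δ, i.e. h = Δ (ρ_m − ρ_c)/ρ_m.
h = 26.47 km × 0.62/3.34 = 4.91 km.

4.91 km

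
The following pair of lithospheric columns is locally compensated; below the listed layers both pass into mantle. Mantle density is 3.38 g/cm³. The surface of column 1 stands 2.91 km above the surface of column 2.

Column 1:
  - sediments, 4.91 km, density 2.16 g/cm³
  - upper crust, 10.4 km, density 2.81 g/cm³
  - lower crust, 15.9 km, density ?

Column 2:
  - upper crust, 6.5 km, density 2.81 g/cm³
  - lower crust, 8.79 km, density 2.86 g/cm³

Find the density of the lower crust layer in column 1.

2.99 g/cm³

Take the compensation level at the base of the deeper column (depth z_c below the surface of column 1) and equate Σ ρ_i t_i down to z_c; mantle fills any gap and the z_c terms cancel.
Column 1: 4.91×2.16 + 10.4×2.81 + 15.9×ρ + (z_c − 31.21)×3.38
Column 2: 2.91×0 + 6.5×2.81 + 8.79×2.86 + (z_c − 2.91 − 15.29)×3.38
The z_c×3.38 term appears on both sides and cancels. Collect the known terms of each column as K = Σ(ρt)_known − 3.38 × (depth of known layers): K_1 = 39.8296 − 3.38×31.21 = −65.6602; K_2 = 43.4044 − 3.38×(2.91 + 15.29) = −18.1116.
Balance: K_1 + 15.9×ρ = K_2, so ρ = (K_2 − K_1)/15.9 = 47.5486/15.9 = 2.99 g/cm³.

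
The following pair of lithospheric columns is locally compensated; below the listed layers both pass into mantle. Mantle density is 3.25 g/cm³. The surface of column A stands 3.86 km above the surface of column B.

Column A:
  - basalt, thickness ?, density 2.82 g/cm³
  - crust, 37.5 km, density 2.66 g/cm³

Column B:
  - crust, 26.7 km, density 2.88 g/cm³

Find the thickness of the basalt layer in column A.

Take the compensation level at the base of the deeper column (depth z_c below the surface of column A) and equate Σ ρ_i t_i down to z_c; mantle fills any gap and the z_c terms cancel.
Column A: x×2.82 + 37.5×2.66 + (z_c − 37.5 − x)×3.25
Column B: 3.86×0 + 26.7×2.88 + (z_c − 3.86 − 26.7)×3.25
The z_c×3.25 term appears on both sides and cancels. Collect the known terms of each column as K = Σ(ρt)_known − 3.25 × (depth of known layers): K_A = 99.75 − 3.25×37.5 = −22.125; K_B = 76.896 − 3.25×(3.86 + 26.7) = −22.424.
Balance: K_A − x×(3.25 − 2.82) = K_B, so x = (K_A − K_B)/(3.25 − 2.82) = 0.299/0.43 = 0.695 km.

0.695 km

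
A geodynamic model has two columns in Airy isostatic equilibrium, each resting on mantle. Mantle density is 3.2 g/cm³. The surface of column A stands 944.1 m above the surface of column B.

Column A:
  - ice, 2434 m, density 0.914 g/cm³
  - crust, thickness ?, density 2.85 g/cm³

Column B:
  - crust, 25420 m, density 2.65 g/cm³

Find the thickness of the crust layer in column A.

Take the compensation level at the base of the deeper column (depth z_c below the surface of column A) and equate Σ ρ_i t_i down to z_c; mantle fills any gap and the z_c terms cancel.
Column A: 2434×0.914 + x×2.85 + (z_c − 2434 − x)×3.2
Column B: 944.1×0 + 25420×2.65 + (z_c − 944.1 − 25420)×3.2
The z_c×3.2 term appears on both sides and cancels. Collect the known terms of each column as K = Σ(ρt)_known − 3.2 × (depth of known layers): K_A = 2224.676 − 3.2×2434 = −5564.124; K_B = 67363 − 3.2×(944.1 + 25420) = −17002.12.
Balance: K_A − x×(3.2 − 2.85) = K_B, so x = (K_A − K_B)/(3.2 − 2.85) = 11438/0.35 = 32700 m.

32700 m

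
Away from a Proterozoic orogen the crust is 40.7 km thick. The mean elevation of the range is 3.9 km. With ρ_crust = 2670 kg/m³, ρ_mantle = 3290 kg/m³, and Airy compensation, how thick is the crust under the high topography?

61.4 km

Root depth r = h ρ_c / (ρ_m − ρ_c) = 3.9 km × 2670 / 620 = 16.8 km.
Total thickness = T + h + r = 40.7 km + 3.9 km + 16.8 km = 61.4 km.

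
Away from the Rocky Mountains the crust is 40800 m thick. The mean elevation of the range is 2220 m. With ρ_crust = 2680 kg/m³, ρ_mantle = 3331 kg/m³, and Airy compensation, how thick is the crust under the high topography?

Root depth r = h ρ_c / (ρ_m − ρ_c) = 2220 m × 2680 / 651 = 9139 m.
Total thickness = T + h + r = 40800 m + 2220 m + 9139 m = 52200 m.

52200 m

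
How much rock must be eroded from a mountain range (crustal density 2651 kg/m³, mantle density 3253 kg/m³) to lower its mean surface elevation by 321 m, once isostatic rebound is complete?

Net drop Δ = e − u = e − e ρ_c/ρ_m = e (ρ_m − ρ_c)/ρ_m.
e = Δ ρ_m/(ρ_m − ρ_c) = 321 m × 3253/602 = 1730 m.

1730 m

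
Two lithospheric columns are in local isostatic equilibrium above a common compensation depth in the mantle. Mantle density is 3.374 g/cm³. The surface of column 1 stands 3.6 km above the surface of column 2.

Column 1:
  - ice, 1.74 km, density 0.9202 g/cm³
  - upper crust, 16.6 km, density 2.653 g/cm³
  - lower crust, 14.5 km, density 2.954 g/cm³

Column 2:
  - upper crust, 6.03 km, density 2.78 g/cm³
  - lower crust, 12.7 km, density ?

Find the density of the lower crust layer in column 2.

2.85 g/cm³

Take the compensation level at the base of the deeper column (depth z_c below the surface of column 1) and equate Σ ρ_i t_i down to z_c; mantle fills any gap and the z_c terms cancel.
Column 1: 1.74×0.9202 + 16.6×2.653 + 14.5×2.954 + (z_c − 32.84)×3.374
Column 2: 3.6×0 + 6.03×2.78 + 12.7×ρ + (z_c − 3.6 − 18.73)×3.374
The z_c×3.374 term appears on both sides and cancels. Collect the known terms of each column as K = Σ(ρt)_known − 3.374 × (depth of known layers): K_1 = 88.473948 − 3.374×32.84 = −22.328212; K_2 = 16.7634 − 3.374×(3.6 + 18.73) = −58.57802.
Balance: K_1 = K_2 + 12.7×ρ, so ρ = (K_1 − K_2)/12.7 = 36.2498/12.7 = 2.85 g/cm³.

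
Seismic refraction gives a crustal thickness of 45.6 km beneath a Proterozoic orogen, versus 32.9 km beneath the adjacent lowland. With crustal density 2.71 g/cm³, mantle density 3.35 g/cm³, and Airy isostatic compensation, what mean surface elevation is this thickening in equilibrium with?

Excess crust Δ = 45.6 km − 32.9 km = 12.7 km, split between elevation h and root r with h + r = Δ.
Airy balance ρ_c h = (ρ_m − ρ_c) r gives r = h ρ_c/(ρ_m − ρ_c), so h (1 + ρ_c/(ρ_m − ρ_c)) = Δ, i.e. h = Δ (ρ_m − ρ_c)/ρ_m.
h = 12.7 km × 0.64/3.35 = 2.43 km.

2.43 km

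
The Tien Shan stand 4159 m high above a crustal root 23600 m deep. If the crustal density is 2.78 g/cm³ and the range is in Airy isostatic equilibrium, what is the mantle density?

Airy balance: ρ_c h = (ρ_m − ρ_c) r → ρ_m = ρ_c (1 + h/r).
ρ_m = 2.78 × (1 + 4159 m/23600 m) = 3.27 g/cm³.

3.27 g/cm³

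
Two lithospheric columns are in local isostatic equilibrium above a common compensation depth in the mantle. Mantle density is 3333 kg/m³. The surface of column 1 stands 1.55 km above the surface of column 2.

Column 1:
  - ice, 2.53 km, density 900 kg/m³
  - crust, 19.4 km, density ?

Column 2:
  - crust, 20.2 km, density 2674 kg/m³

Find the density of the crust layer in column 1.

Take the compensation level at the base of the deeper column (depth z_c below the surface of column 1) and equate Σ ρ_i t_i down to z_c; mantle fills any gap and the z_c terms cancel.
Column 1: 2.53×900 + 19.4×ρ + (z_c − 21.93)×3333
Column 2: 1.55×0 + 20.2×2674 + (z_c − 1.55 − 20.2)×3333
The z_c×3333 term appears on both sides and cancels. Collect the known terms of each column as K = Σ(ρt)_known − 3333 × (depth of known layers): K_1 = 2277 − 3333×21.93 = −70815.69; K_2 = 54014.8 − 3333×(1.55 + 20.2) = −18477.95.
Balance: K_1 + 19.4×ρ = K_2, so ρ = (K_2 − K_1)/19.4 = 52337.7/19.4 = 2700 kg/m³.

2700 kg/m³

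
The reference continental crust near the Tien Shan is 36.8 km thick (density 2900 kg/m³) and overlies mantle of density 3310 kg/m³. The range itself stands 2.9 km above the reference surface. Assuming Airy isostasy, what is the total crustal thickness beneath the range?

Root depth r = h ρ_c / (ρ_m − ρ_c) = 2.9 km × 2900 / 410 = 20.51 km.
Total thickness = T + h + r = 36.8 km + 2.9 km + 20.51 km = 60.2 km.

60.2 km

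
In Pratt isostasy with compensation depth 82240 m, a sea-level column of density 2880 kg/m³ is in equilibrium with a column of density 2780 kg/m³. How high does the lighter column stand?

2960 m

ρ_ref D = ρ (D + h) → h = D (ρ_ref − ρ)/ρ.
h = 82240 m × (2880 − 2780)/2780 = 2960 m.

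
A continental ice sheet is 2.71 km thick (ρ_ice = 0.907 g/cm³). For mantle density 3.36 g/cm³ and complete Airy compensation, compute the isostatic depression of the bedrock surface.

In Airy isostatic equilibrium: the ice load ρ_ice t is balanced by mantle displaced below, ρ_m s.
s = t ρ_ice / ρ_m = 2.71 km × 0.907/3.36 = 0.732 km.

0.732 km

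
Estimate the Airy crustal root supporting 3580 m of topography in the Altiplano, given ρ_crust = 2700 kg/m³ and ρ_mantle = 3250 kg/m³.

Isostatic balance requires: the weight of the topography is balanced by the buoyancy of the root, ρ_c h = (ρ_m − ρ_c) r.
r = h · ρ_c / (ρ_m − ρ_c) = 3580 m × 2700 / (3250 − 2700) = 17600 m.

17600 m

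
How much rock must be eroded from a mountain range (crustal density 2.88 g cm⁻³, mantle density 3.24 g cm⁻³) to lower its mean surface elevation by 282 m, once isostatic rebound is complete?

Net drop Δ = e − u = e − e ρ_c/ρ_m = e (ρ_m − ρ_c)/ρ_m.
e = Δ ρ_m/(ρ_m − ρ_c) = 282 m × 3.24/0.36 = 2540 m.

2540 m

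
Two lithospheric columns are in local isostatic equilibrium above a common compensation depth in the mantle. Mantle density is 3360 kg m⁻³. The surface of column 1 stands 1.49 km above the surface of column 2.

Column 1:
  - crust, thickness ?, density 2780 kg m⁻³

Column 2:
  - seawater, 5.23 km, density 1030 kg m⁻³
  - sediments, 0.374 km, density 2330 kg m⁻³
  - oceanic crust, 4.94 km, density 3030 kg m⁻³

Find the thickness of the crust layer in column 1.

33.1 km

Take the compensation level at the base of the deeper column (depth z_c below the surface of column 1) and equate Σ ρ_i t_i down to z_c; mantle fills any gap and the z_c terms cancel.
Column 1: x×2780 + (z_c − 0 − x)×3360
Column 2: 1.49×0 + 5.23×1030 + 0.374×2330 + 4.94×3030 + (z_c − 1.49 − 10.544)×3360
The z_c×3360 term appears on both sides and cancels. Collect the known terms of each column as K = Σ(ρt)_known − 3360 × (depth of known layers): K_1 = 0 − 3360×0 = 0; K_2 = 21226.52 − 3360×(1.49 + 10.544) = −19207.72.
Balance: K_1 − x×(3360 − 2780) = K_2, so x = (K_1 − K_2)/(3360 − 2780) = 19207.7/580 = 33.1 km.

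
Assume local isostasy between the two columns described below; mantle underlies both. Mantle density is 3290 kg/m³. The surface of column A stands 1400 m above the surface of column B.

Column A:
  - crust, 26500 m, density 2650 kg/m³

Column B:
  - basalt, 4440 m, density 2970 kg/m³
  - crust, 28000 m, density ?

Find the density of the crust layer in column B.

Take the compensation level at the base of the deeper column (depth z_c below the surface of column A) and equate Σ ρ_i t_i down to z_c; mantle fills any gap and the z_c terms cancel.
Column A: 26500×2650 + (z_c − 26500)×3290
Column B: 1400×0 + 4440×2970 + 28000×ρ + (z_c − 1400 − 32440)×3290
The z_c×3290 term appears on both sides and cancels. Collect the known terms of each column as K = Σ(ρt)_known − 3290 × (depth of known layers): K_A = 70225000 − 3290×26500 = −16960000; K_B = 13186800 − 3290×(1400 + 32440) = −98146800.
Balance: K_A = K_B + 28000×ρ, so ρ = (K_A − K_B)/28000 = 81186800/28000 = 2900 kg/m³.

2900 kg/m³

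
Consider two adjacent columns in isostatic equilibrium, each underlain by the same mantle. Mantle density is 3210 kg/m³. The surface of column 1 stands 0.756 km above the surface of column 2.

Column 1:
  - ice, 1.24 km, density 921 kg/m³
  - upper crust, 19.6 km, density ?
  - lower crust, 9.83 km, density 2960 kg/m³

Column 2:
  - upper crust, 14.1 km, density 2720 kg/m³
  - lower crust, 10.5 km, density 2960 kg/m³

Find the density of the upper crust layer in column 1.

2870 kg/m³

Take the compensation level at the base of the deeper column (depth z_c below the surface of column 1) and equate Σ ρ_i t_i down to z_c; mantle fills any gap and the z_c terms cancel.
Column 1: 1.24×921 + 19.6×ρ + 9.83×2960 + (z_c − 30.67)×3210
Column 2: 0.756×0 + 14.1×2720 + 10.5×2960 + (z_c − 0.756 − 24.6)×3210
The z_c×3210 term appears on both sides and cancels. Collect the known terms of each column as K = Σ(ρt)_known − 3210 × (depth of known layers): K_1 = 30238.84 − 3210×30.67 = −68211.86; K_2 = 69432 − 3210×(0.756 + 24.6) = −11960.76.
Balance: K_1 + 19.6×ρ = K_2, so ρ = (K_2 − K_1)/19.6 = 56251.1/19.6 = 2870 kg/m³.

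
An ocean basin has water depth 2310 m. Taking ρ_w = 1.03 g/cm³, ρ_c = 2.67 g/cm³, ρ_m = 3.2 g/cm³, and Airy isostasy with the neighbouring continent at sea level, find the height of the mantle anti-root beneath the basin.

In Airy isostatic equilibrium: replacing crust with seawater at the top is compensated by replacing crust with mantle at the base: d (ρ_c − ρ_w) = a (ρ_m − ρ_c).
a = d (ρ_c − ρ_w)/(ρ_m − ρ_c) = 2310 m × 1.64/0.53 = 7150 m.

7150 m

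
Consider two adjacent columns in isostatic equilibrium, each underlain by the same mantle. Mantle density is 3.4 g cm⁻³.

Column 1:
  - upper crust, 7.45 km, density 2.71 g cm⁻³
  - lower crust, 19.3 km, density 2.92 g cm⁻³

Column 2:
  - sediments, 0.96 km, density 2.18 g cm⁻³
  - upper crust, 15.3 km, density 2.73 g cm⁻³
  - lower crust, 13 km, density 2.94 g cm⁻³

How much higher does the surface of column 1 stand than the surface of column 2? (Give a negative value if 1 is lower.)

−0.882 km

For any compensation level in the mantle, the mantle terms cancel and isostasy reduces to e = (Σt_1 − Σt_2) − (Σ(ρt)_1 − Σ(ρt)_2) / ρ_m.
Σt_1 = 26.75 km; Σt_2 = 29.26 km; Σ(ρt)_1 = 76.5455; Σ(ρt)_2 = 82.0818 (in km·g cm⁻³).
e = (26.75 − 29.26) − (76.5455 − 82.0818) / 3.4 = −0.882 km.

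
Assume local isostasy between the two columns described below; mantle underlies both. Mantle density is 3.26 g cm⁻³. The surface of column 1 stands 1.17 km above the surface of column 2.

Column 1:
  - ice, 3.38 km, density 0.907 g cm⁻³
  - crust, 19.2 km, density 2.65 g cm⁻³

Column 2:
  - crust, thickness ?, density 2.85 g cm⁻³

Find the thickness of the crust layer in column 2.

38.7 km

Take the compensation level at the base of the deeper column (depth z_c below the surface of column 1) and equate Σ ρ_i t_i down to z_c; mantle fills any gap and the z_c terms cancel.
Column 1: 3.38×0.907 + 19.2×2.65 + (z_c − 22.58)×3.26
Column 2: 1.17×0 + x×2.85 + (z_c − 1.17 − 0 − x)×3.26
The z_c×3.26 term appears on both sides and cancels. Collect the known terms of each column as K = Σ(ρt)_known − 3.26 × (depth of known layers): K_1 = 53.94566 − 3.26×22.58 = −19.66514; K_2 = 0 − 3.26×(1.17 + 0) = −3.8142.
Balance: K_1 = K_2 − x×(3.26 − 2.85), so x = (K_2 − K_1)/(3.26 − 2.85) = 15.8509/0.41 = 38.7 km.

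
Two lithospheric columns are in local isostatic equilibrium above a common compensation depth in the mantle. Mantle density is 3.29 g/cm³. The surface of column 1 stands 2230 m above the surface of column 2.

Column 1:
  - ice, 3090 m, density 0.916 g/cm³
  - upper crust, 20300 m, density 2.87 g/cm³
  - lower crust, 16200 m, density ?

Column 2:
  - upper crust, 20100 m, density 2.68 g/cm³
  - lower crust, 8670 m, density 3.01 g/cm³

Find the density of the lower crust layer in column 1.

2.91 g/cm³

Take the compensation level at the base of the deeper column (depth z_c below the surface of column 1) and equate Σ ρ_i t_i down to z_c; mantle fills any gap and the z_c terms cancel.
Column 1: 3090×0.916 + 20300×2.87 + 16200×ρ + (z_c − 39590)×3.29
Column 2: 2230×0 + 20100×2.68 + 8670×3.01 + (z_c − 2230 − 28770)×3.29
The z_c×3.29 term appears on both sides and cancels. Collect the known terms of each column as K = Σ(ρt)_known − 3.29 × (depth of known layers): K_1 = 61091.44 − 3.29×39590 = −69159.66; K_2 = 79964.7 − 3.29×(2230 + 28770) = −22025.3.
Balance: K_1 + 16200×ρ = K_2, so ρ = (K_2 − K_1)/16200 = 47134.4/16200 = 2.91 g/cm³.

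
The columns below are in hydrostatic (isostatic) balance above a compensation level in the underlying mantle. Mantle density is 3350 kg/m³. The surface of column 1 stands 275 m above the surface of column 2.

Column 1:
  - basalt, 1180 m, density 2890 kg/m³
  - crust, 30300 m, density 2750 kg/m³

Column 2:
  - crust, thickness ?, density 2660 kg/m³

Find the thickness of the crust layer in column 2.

25800 m

Take the compensation level at the base of the deeper column (depth z_c below the surface of column 1) and equate Σ ρ_i t_i down to z_c; mantle fills any gap and the z_c terms cancel.
Column 1: 1180×2890 + 30300×2750 + (z_c − 31480)×3350
Column 2: 275×0 + x×2660 + (z_c − 275 − 0 − x)×3350
The z_c×3350 term appears on both sides and cancels. Collect the known terms of each column as K = Σ(ρt)_known − 3350 × (depth of known layers): K_1 = 86735200 − 3350×31480 = −18722800; K_2 = 0 − 3350×(275 + 0) = −921250.
Balance: K_1 = K_2 − x×(3350 − 2660), so x = (K_2 − K_1)/(3350 − 2660) = 17801600/690 = 25800 m.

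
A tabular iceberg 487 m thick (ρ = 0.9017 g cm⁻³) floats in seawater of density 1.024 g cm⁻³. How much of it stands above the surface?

Floating equilibrium: submerged depth d = t ρ_obj/ρ_fluid = 487 m × 0.9017/1.024 = 428.8 m.
Freeboard = t − d = 487 m − 428.8 m = 58.2 m.

58.2 m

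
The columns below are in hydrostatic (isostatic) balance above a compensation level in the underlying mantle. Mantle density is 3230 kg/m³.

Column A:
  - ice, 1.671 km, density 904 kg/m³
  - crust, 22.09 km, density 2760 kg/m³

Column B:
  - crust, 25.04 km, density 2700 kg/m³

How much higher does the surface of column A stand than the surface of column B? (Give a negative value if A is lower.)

0.309 km

For any compensation level in the mantle, the mantle terms cancel and isostasy reduces to e = (Σt_A − Σt_B) − (Σ(ρt)_A − Σ(ρt)_B) / ρ_m.
Σt_A = 23.761 km; Σt_B = 25.04 km; Σ(ρt)_A = 62478.984; Σ(ρt)_B = 67608 (in km·kg/m³).
e = (23.761 − 25.04) − (62478.984 − 67608) / 3230 = 0.309 km.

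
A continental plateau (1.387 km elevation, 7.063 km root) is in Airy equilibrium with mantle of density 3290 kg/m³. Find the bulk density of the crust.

2750 kg/m³

ρ_c h = (ρ_m − ρ_c) r → ρ_c (h + r) = ρ_m r → ρ_c = ρ_m r / (h + r).
ρ_c = 3290 × 7.063 km / (1.387 km + 7.063 km) = 2750 kg/m³.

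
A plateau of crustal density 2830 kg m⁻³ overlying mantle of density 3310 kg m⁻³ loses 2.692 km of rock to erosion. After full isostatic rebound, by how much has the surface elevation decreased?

0.39 km

Rebound u = e ρ_c/ρ_m = 2.692 km × 2830/3310 = 2.302 km.
Net surface drop = e − u = 2.692 km − 2.302 km = e (ρ_m − ρ_c)/ρ_m = 0.39 km.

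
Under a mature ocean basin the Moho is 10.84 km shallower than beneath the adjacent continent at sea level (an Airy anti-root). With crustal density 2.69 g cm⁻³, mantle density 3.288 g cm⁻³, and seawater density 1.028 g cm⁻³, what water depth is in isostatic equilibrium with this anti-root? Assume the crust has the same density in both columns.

Replacing a thickness d of crust by seawater at the top must be balanced by replacing crust with mantle at the base: d (ρ_c − ρ_w) = a (ρ_m − ρ_c).
d = a (ρ_m − ρ_c)/(ρ_c − ρ_w) = 10.84 km × 0.598/1.662 = 3.9 km.

3.9 km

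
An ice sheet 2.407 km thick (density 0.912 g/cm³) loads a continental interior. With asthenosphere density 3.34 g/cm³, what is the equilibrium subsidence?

For local isostatic compensation: the ice load ρ_ice t is balanced by mantle displaced below, ρ_m s.
s = t ρ_ice / ρ_m = 2.407 km × 0.912/3.34 = 0.657 km.

0.657 km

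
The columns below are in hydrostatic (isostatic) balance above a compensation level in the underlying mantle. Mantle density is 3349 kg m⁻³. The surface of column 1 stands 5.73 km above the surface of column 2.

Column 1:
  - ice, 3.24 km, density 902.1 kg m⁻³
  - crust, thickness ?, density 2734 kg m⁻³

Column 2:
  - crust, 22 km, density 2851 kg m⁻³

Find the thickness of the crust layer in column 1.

Take the compensation level at the base of the deeper column (depth z_c below the surface of column 1) and equate Σ ρ_i t_i down to z_c; mantle fills any gap and the z_c terms cancel.
Column 1: 3.24×902.1 + x×2734 + (z_c − 3.24 − x)×3349
Column 2: 5.73×0 + 22×2851 + (z_c − 5.73 − 22)×3349
The z_c×3349 term appears on both sides and cancels. Collect the known terms of each column as K = Σ(ρt)_known − 3349 × (depth of known layers): K_1 = 2922.804 − 3349×3.24 = −7927.956; K_2 = 62722 − 3349×(5.73 + 22) = −30145.77.
Balance: K_1 − x×(3349 − 2734) = K_2, so x = (K_1 − K_2)/(3349 − 2734) = 22217.8/615 = 36.1 km.

36.1 km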